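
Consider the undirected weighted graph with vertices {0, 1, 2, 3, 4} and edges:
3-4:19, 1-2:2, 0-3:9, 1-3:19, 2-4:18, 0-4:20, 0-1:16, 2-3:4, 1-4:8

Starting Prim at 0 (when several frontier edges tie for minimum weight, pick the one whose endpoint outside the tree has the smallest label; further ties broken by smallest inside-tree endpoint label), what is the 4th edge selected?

1-4

Grow the tree from 0 using Prim:
Step 1: frontier [0-3 9, 0-1 16, 0-4 20] → take 0-3 (9); add 3.
Step 2: frontier [0-1 16, 0-4 20, 2-3 4, 1-3 19, 3-4 19] → take 2-3 (4); add 2.
Step 3: frontier [0-1 16, 0-4 20, 1-2 2, 2-4 18, 1-3 19, 3-4 19] → take 1-2 (2); add 1.
Step 4: frontier [0-4 20, 1-4 8, 2-4 18, 3-4 19] → take 1-4 (8); add 4.
The 4th edge added is 1-4.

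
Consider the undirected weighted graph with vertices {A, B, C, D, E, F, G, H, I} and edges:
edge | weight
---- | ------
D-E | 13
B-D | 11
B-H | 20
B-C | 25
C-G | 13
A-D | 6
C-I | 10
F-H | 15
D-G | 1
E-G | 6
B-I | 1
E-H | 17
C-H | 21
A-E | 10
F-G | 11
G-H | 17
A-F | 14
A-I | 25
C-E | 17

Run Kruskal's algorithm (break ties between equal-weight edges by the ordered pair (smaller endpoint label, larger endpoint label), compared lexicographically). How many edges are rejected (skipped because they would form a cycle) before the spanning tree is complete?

Kruskal's algorithm — process edges by increasing weight (ties by edge label):
B-I (1): add — endpoints in different components.
D-G (1): add — endpoints in different components.
A-D (6): add — endpoints in different components.
E-G (6): add — endpoints in different components.
A-E (10): skip — A and E already connected.
C-I (10): add — endpoints in different components.
B-D (11): add — endpoints in different components.
F-G (11): add — endpoints in different components.
C-G (13): skip — C and G already connected.
D-E (13): skip — D and E already connected.
A-F (14): skip — A and F already connected.
F-H (15): add — endpoints in different components.
Edges rejected before the tree was complete: 4.

4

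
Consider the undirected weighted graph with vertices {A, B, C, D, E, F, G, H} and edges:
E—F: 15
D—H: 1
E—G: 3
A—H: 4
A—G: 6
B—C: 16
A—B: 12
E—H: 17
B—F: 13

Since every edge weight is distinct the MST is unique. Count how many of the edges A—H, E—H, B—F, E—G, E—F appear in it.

3

Kruskal's algorithm — process edges by increasing weight (ties by edge label):
D—H (1): add — endpoints in different components.
E—G (3): add — endpoints in different components.
A—H (4): add — endpoints in different components.
A—G (6): add — endpoints in different components.
A—B (12): add — endpoints in different components.
B—F (13): add — endpoints in different components.
E—F (15): skip — E and F already connected.
B—C (16): add — endpoints in different components.
MST edge set: {D—H, E—G, A—H, A—G, A—B, B—F, B—C}.
Of the listed edges, {A—H, B—F, E—G} are in the MST → 3.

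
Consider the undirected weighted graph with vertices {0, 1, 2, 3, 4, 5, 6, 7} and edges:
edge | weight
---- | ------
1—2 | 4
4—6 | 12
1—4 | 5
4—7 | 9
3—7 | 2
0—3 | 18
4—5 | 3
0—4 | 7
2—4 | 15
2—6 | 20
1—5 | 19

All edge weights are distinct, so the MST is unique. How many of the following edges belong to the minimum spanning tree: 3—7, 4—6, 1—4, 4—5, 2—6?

Sort edges by weight, then run Kruskal:
3—7 (2): add — endpoints in different components.
4—5 (3): add — endpoints in different components.
1—2 (4): add — endpoints in different components.
1—4 (5): add — endpoints in different components.
0—4 (7): add — endpoints in different components.
4—7 (9): add — endpoints in different components.
4—6 (12): add — endpoints in different components.
MST edge set: {3—7, 4—5, 1—2, 1—4, 0—4, 4—7, 4—6}.
Of the listed edges, {3—7, 4—6, 1—4, 4—5} are in the MST → 4.

4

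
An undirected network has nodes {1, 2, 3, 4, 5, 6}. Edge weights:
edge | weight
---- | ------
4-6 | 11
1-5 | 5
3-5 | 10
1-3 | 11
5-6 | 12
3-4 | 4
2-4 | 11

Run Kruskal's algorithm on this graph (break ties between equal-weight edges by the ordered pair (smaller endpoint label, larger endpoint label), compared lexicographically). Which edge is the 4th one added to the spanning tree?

Sort edges by weight, then run Kruskal:
3-4 (4): add — endpoints in different components.
1-5 (5): add — endpoints in different components.
3-5 (10): add — endpoints in different components.
1-3 (11): skip — 1 and 3 already connected.
2-4 (11): add — endpoints in different components.
4-6 (11): add — endpoints in different components.
The 4th edge added is 2-4.

2-4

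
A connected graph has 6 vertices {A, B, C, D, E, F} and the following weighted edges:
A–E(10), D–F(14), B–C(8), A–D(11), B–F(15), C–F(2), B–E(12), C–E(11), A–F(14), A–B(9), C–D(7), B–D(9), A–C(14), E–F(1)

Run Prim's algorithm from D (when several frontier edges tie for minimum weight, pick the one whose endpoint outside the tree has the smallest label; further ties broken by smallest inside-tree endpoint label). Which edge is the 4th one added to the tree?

B-C

Prim, starting at D.
Step 1: cheapest edge leaving the tree is C–D (7); add C.
Step 2: cheapest edge leaving the tree is C–F (2); add F.
Step 3: cheapest edge leaving the tree is E–F (1); add E.
Step 4: cheapest edge leaving the tree is B–C (8); add B.
Step 5: cheapest edge leaving the tree is A–B (9); add A.
The 4th edge added is B–C.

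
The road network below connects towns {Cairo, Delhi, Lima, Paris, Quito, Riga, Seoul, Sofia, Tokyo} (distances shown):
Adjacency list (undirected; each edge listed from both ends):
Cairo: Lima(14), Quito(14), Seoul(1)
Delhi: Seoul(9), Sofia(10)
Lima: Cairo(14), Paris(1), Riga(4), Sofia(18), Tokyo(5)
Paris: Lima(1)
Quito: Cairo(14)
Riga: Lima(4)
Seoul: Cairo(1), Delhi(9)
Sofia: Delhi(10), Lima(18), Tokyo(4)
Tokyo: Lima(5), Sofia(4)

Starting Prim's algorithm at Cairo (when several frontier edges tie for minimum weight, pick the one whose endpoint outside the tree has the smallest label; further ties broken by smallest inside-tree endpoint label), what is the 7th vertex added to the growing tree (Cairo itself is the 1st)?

Grow the tree from Cairo using Prim:
Step 1: frontier [Cairo-Seoul 1, Cairo-Lima 14, Cairo-Quito 14] → take Cairo-Seoul (1); add Seoul.
Step 2: frontier [Cairo-Lima 14, Cairo-Quito 14, Delhi-Seoul 9] → take Delhi-Seoul (9); add Delhi.
Step 3: frontier [Cairo-Lima 14, Cairo-Quito 14, Delhi-Sofia 10] → take Delhi-Sofia (10); add Sofia.
Step 4: frontier [Cairo-Lima 14, Cairo-Quito 14, Sofia-Tokyo 4, Lima-Sofia 18] → take Sofia-Tokyo (4); add Tokyo.
Step 5: frontier [Cairo-Lima 14, Cairo-Quito 14, Lima-Sofia 18, Lima-Tokyo 5] → take Lima-Tokyo (5); add Lima.
Step 6: frontier [Cairo-Quito 14, Lima-Paris 1, Lima-Riga 4] → take Lima-Paris (1); add Paris.
Step 7: frontier [Cairo-Quito 14, Lima-Riga 4] → take Lima-Riga (4); add Riga.
Step 8: frontier [Cairo-Quito 14] → take Cairo-Quito (14); add Quito.
Vertex order: Cairo, Seoul, Delhi, Sofia, Tokyo, Lima, Paris, Riga, Quito. The 7th vertex is Paris.

Paris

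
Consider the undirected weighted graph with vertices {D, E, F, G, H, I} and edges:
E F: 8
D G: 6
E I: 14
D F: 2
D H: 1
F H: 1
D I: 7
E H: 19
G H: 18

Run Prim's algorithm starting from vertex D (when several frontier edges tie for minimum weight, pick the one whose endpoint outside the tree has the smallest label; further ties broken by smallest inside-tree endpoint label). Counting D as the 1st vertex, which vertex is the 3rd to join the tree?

Prim's algorithm from D:
Step 1: frontier [D H 1, D F 2, D G 6, D I 7] → take D H (1); add H.
Step 2: frontier [D F 2, D G 6, D I 7, F H 1, G H 18, E H 19] → take F H (1); add F.
Step 3: frontier [D G 6, D I 7, E F 8, G H 18, E H 19] → take D G (6); add G.
Step 4: frontier [D I 7, E F 8, E H 19] → take D I (7); add I.
Step 5: frontier [E F 8, E H 19, E I 14] → take E F (8); add E.
Vertex order: D, H, F, G, I, E. The 3rd vertex is F.

F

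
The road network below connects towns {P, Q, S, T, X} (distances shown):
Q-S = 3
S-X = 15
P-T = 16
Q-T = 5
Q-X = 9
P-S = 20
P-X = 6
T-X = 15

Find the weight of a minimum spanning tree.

Prim, starting at P.
Step 1: frontier [P-X 6, P-T 16, P-S 20] → take P-X (6); add X.
Step 2: frontier [P-T 16, P-S 20, Q-X 9, S-X 15, T-X 15] → take Q-X (9); add Q.
Step 3: frontier [P-T 16, P-S 20, Q-S 3, Q-T 5, S-X 15, T-X 15] → take Q-S (3); add S.
Step 4: frontier [P-T 16, Q-T 5, T-X 15] → take Q-T (5); add T.
MST edges: P-X, Q-X, Q-S, Q-T; total weight 6+9+3+5 = 23.

23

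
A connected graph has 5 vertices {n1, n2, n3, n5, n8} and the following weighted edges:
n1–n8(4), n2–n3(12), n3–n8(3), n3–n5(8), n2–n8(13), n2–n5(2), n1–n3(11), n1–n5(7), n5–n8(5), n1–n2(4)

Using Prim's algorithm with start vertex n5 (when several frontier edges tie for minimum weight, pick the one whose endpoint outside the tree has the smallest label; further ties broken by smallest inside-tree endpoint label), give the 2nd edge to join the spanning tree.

n1-n2

Grow the tree from n5 using Prim:
Step 1: cheapest edge leaving the tree is n2–n5 (2); add n2.
Step 2: cheapest edge leaving the tree is n1–n2 (4); add n1.
Step 3: cheapest edge leaving the tree is n1–n8 (4); add n8.
Step 4: cheapest edge leaving the tree is n3–n8 (3); add n3.
The 2nd edge added is n1–n2.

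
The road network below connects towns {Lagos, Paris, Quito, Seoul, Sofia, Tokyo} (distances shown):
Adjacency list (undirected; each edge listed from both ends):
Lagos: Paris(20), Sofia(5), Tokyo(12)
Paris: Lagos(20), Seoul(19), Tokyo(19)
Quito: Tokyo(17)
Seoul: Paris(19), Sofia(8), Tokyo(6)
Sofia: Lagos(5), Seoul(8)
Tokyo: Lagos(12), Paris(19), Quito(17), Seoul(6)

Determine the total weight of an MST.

55

Kruskal: consider edges lightest-first.
Lagos Sofia (5): add. Components now {Tokyo} {Quito} {Seoul} {Lagos,Sofia} {Paris}
Seoul Tokyo (6): add. Components now {Seoul,Tokyo} {Quito} {Lagos,Sofia} {Paris}
Seoul Sofia (8): add. Components now {Lagos,Seoul,Sofia,Tokyo} {Quito} {Paris}
Lagos Tokyo (12): skip — Tokyo and Lagos already connected.
Quito Tokyo (17): add. Components now {Lagos,Quito,Seoul,Sofia,Tokyo} {Paris}
Paris Seoul (19): add. Components now {Lagos,Paris,Quito,Seoul,Sofia,Tokyo}
MST edges: Lagos Sofia, Seoul Tokyo, Seoul Sofia, Quito Tokyo, Paris Seoul; total weight 5+6+8+17+19 = 55.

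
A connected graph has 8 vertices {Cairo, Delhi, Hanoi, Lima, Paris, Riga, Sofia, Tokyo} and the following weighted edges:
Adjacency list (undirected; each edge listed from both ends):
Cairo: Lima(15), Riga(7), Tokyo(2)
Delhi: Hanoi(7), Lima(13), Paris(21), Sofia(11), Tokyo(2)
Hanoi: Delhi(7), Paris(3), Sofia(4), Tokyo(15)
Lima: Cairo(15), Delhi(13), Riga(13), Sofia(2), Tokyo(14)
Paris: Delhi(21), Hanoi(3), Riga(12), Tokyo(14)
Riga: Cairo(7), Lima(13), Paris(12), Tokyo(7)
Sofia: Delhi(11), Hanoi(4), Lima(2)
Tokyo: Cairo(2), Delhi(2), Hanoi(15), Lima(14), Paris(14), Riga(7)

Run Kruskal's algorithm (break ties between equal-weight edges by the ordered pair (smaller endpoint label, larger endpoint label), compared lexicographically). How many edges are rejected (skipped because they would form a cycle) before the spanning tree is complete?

Kruskal: consider edges lightest-first.
Cairo-Tokyo (2): add — endpoints in different components.
Delhi-Tokyo (2): add — endpoints in different components.
Lima-Sofia (2): add — endpoints in different components.
Hanoi-Paris (3): add — endpoints in different components.
Hanoi-Sofia (4): add — endpoints in different components.
Cairo-Riga (7): add — endpoints in different components.
Delhi-Hanoi (7): add — endpoints in different components.
Edges rejected before the tree was complete: 0.

0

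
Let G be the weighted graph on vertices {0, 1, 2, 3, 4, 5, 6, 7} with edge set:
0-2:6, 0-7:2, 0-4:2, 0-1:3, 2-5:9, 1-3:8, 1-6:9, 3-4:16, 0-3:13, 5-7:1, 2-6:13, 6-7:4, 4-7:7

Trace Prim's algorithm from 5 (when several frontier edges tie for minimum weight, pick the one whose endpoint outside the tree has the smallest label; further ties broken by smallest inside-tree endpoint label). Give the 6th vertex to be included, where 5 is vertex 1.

Prim's algorithm from 5:
Step 1: frontier [5-7 1, 2-5 9] → take 5-7 (1); add 7.
Step 2: frontier [2-5 9, 0-7 2, 6-7 4, 4-7 7] → take 0-7 (2); add 0.
Step 3: frontier [0-4 2, 0-1 3, 0-2 6, 0-3 13, 2-5 9, 6-7 4, 4-7 7] → take 0-4 (2); add 4.
Step 4: frontier [0-1 3, 0-2 6, 0-3 13, 3-4 16, 2-5 9, 6-7 4] → take 0-1 (3); add 1.
Step 5: frontier [0-2 6, 0-3 13, 1-3 8, 1-6 9, 3-4 16, 2-5 9, 6-7 4] → take 6-7 (4); add 6.
Step 6: frontier [0-2 6, 0-3 13, 1-3 8, 3-4 16, 2-5 9, 2-6 13] → take 0-2 (6); add 2.
Step 7: frontier [0-3 13, 1-3 8, 3-4 16] → take 1-3 (8); add 3.
Vertex order: 5, 7, 0, 4, 1, 6, 2, 3. The 6th vertex is 6.

6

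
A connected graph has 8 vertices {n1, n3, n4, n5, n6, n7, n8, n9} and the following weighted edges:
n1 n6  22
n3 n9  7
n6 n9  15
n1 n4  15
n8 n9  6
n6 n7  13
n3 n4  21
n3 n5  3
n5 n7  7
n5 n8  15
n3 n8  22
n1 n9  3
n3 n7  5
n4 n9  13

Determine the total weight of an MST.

Grow the tree from n3 using Prim:
Step 1: cheapest edge leaving the tree is n3 n5 (3); add n5.
Step 2: cheapest edge leaving the tree is n3 n7 (5); add n7.
Step 3: cheapest edge leaving the tree is n3 n9 (7); add n9.
Step 4: cheapest edge leaving the tree is n1 n9 (3); add n1.
Step 5: cheapest edge leaving the tree is n8 n9 (6); add n8.
Step 6: cheapest edge leaving the tree is n4 n9 (13); add n4.
Step 7: cheapest edge leaving the tree is n6 n7 (13); add n6.
MST edges: n3 n5, n3 n7, n3 n9, n1 n9, n8 n9, n4 n9, n6 n7; total weight 3+5+7+3+6+13+13 = 50.

50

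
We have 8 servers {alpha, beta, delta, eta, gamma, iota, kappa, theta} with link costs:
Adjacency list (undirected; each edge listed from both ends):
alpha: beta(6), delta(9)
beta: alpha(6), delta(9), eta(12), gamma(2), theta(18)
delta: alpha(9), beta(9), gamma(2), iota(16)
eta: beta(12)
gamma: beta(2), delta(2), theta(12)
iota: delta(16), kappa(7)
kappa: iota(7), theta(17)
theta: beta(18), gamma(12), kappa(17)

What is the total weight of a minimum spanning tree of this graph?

Kruskal's algorithm — process edges by increasing weight (ties by edge label):
beta–gamma (2): add — endpoints in different components.
delta–gamma (2): add — endpoints in different components.
alpha–beta (6): add — endpoints in different components.
iota–kappa (7): add — endpoints in different components.
alpha–delta (9): skip — alpha and delta already connected.
beta–delta (9): skip — beta and delta already connected.
beta–eta (12): add — endpoints in different components.
gamma–theta (12): add — endpoints in different components.
delta–iota (16): add — endpoints in different components.
MST edges: beta–gamma, delta–gamma, alpha–beta, iota–kappa, beta–eta, gamma–theta, delta–iota; total weight 2+2+6+7+12+12+16 = 57.

57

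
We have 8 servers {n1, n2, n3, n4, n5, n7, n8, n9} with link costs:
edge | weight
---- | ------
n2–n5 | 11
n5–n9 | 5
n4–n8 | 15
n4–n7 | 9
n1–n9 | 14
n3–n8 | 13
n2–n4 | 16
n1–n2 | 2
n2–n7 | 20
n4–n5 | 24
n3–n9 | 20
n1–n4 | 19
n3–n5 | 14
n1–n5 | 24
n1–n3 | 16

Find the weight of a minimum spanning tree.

Grow the tree from n4 using Prim:
Step 1: cheapest edge leaving the tree is n4–n7 (9); add n7.
Step 2: cheapest edge leaving the tree is n4–n8 (15); add n8.
Step 3: cheapest edge leaving the tree is n3–n8 (13); add n3.
Step 4: cheapest edge leaving the tree is n3–n5 (14); add n5.
Step 5: cheapest edge leaving the tree is n5–n9 (5); add n9.
Step 6: cheapest edge leaving the tree is n2–n5 (11); add n2.
Step 7: cheapest edge leaving the tree is n1–n2 (2); add n1.
MST edges: n4–n7, n4–n8, n3–n8, n3–n5, n5–n9, n2–n5, n1–n2; total weight 9+15+13+14+5+11+2 = 69.

69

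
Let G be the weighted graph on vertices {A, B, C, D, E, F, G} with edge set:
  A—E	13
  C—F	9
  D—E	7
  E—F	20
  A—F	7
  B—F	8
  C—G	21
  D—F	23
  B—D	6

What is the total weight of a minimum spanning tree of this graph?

58

Grow the tree from G using Prim:
Step 1: cheapest edge leaving the tree is C—G (21); add C.
Step 2: cheapest edge leaving the tree is C—F (9); add F.
Step 3: cheapest edge leaving the tree is A—F (7); add A.
Step 4: cheapest edge leaving the tree is B—F (8); add B.
Step 5: cheapest edge leaving the tree is B—D (6); add D.
Step 6: cheapest edge leaving the tree is D—E (7); add E.
MST edges: C—G, C—F, A—F, B—F, B—D, D—E; total weight 21+9+7+8+6+7 = 58.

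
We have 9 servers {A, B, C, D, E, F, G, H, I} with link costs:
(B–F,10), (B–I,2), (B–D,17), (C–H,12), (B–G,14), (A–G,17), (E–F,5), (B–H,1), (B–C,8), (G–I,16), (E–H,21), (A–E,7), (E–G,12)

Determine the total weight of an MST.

Kruskal's algorithm — process edges by increasing weight (ties by edge label):
B–H (1): add — endpoints in different components.
B–I (2): add — endpoints in different components.
E–F (5): add — endpoints in different components.
A–E (7): add — endpoints in different components.
B–C (8): add — endpoints in different components.
B–F (10): add — endpoints in different components.
C–H (12): skip — C and H already connected.
E–G (12): add — endpoints in different components.
B–G (14): skip — B and G already connected.
G–I (16): skip — G and I already connected.
A–G (17): skip — A and G already connected.
B–D (17): add — endpoints in different components.
MST edges: B–H, B–I, E–F, A–E, B–C, B–F, E–G, B–D; total weight 1+2+5+7+8+10+12+17 = 62.

62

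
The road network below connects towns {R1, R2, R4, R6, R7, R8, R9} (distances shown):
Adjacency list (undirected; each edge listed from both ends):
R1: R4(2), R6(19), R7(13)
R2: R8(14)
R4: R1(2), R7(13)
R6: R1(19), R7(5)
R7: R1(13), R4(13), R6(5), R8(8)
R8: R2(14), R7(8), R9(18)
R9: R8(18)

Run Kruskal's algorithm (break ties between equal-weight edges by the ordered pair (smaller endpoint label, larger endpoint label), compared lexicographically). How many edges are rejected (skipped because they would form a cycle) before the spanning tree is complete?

1

Kruskal's algorithm — process edges by increasing weight (ties by edge label):
R1 R4 (2): add — endpoints in different components.
R6 R7 (5): add — endpoints in different components.
R7 R8 (8): add — endpoints in different components.
R1 R7 (13): add — endpoints in different components.
R4 R7 (13): skip — R4 and R7 already connected.
R2 R8 (14): add — endpoints in different components.
R8 R9 (18): add — endpoints in different components.
Edges rejected before the tree was complete: 1.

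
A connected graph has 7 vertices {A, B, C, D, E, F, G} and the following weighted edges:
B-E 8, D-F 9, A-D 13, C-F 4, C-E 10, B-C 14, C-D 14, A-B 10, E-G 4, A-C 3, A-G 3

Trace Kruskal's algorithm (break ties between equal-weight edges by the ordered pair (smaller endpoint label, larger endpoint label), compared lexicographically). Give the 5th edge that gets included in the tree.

Sort edges by weight, then run Kruskal:
A-C (3): add. Components now {A,C} {B} {D} {E} {F} {G}
A-G (3): add. Components now {A,C,G} {B} {D} {E} {F}
C-F (4): add. Components now {A,C,F,G} {B} {D} {E}
E-G (4): add. Components now {A,C,E,F,G} {B} {D}
B-E (8): add. Components now {A,B,C,E,F,G} {D}
D-F (9): add. Components now {A,B,C,D,E,F,G}
The 5th edge added is B-E.

B-E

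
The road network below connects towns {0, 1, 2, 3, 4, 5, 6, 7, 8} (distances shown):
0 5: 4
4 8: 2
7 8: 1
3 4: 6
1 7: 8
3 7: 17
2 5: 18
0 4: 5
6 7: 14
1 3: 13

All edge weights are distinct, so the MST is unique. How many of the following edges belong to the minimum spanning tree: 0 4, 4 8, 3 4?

3

Sort edges by weight, then run Kruskal:
7 8 (1): add — endpoints in different components.
4 8 (2): add — endpoints in different components.
0 5 (4): add — endpoints in different components.
0 4 (5): add — endpoints in different components.
3 4 (6): add — endpoints in different components.
1 7 (8): add — endpoints in different components.
1 3 (13): skip — 1 and 3 already connected.
6 7 (14): add — endpoints in different components.
3 7 (17): skip — 3 and 7 already connected.
2 5 (18): add — endpoints in different components.
MST edge set: {7 8, 4 8, 0 5, 0 4, 3 4, 1 7, 6 7, 2 5}.
Of the listed edges, {0 4, 4 8, 3 4} are in the MST → 3.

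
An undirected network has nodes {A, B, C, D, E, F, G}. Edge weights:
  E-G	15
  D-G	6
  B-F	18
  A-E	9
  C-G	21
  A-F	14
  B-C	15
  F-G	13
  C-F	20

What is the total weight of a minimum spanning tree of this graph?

75

Sort edges by weight, then run Kruskal:
D-G (6): add. Components now {A} {B} {C} {D,G} {E} {F}
A-E (9): add. Components now {A,E} {B} {C} {D,G} {F}
F-G (13): add. Components now {A,E} {B} {C} {D,F,G}
A-F (14): add. Components now {A,D,E,F,G} {B} {C}
B-C (15): add. Components now {A,D,E,F,G} {B,C}
E-G (15): skip — E and G already connected.
B-F (18): add. Components now {A,B,C,D,E,F,G}
MST edges: D-G, A-E, F-G, A-F, B-C, B-F; total weight 6+9+13+14+15+18 = 75.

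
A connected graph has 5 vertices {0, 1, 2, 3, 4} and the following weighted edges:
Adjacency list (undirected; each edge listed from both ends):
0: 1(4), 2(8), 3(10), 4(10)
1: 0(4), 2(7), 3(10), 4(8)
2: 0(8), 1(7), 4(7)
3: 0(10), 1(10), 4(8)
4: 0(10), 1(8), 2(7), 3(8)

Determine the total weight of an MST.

Kruskal: consider edges lightest-first.
0 1 (4): add. Components now {0,1} {2} {3} {4}
1 2 (7): add. Components now {0,1,2} {3} {4}
2 4 (7): add. Components now {0,1,2,4} {3}
0 2 (8): skip — 0 and 2 already connected.
1 4 (8): skip — 1 and 4 already connected.
3 4 (8): add. Components now {0,1,2,3,4}
MST edges: 0 1, 1 2, 2 4, 3 4; total weight 4+7+7+8 = 26.

26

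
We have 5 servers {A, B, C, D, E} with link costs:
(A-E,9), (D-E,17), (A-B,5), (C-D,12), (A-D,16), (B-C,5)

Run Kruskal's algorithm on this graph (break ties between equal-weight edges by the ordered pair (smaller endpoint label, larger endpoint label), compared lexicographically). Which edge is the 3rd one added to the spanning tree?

Sort edges by weight, then run Kruskal:
A-B (5): add — endpoints in different components.
B-C (5): add — endpoints in different components.
A-E (9): add — endpoints in different components.
C-D (12): add — endpoints in different components.
The 3rd edge added is A-E.

A-E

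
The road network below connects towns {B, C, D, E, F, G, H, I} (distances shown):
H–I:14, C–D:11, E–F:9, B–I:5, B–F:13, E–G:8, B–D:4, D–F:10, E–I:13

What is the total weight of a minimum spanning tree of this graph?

61

Kruskal: consider edges lightest-first.
B–D (4): add — endpoints in different components.
B–I (5): add — endpoints in different components.
E–G (8): add — endpoints in different components.
E–F (9): add — endpoints in different components.
D–F (10): add — endpoints in different components.
C–D (11): add — endpoints in different components.
B–F (13): skip — B and F already connected.
E–I (13): skip — E and I already connected.
H–I (14): add — endpoints in different components.
MST edges: B–D, B–I, E–G, E–F, D–F, C–D, H–I; total weight 4+5+8+9+10+11+14 = 61.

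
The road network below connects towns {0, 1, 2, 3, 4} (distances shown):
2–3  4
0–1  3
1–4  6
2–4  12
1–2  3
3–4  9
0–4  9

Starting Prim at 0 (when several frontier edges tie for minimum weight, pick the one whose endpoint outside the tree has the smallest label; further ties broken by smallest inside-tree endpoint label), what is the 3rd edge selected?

2-3

Prim, starting at 0.
Step 1: cheapest edge leaving the tree is 0–1 (3); add 1.
Step 2: cheapest edge leaving the tree is 1–2 (3); add 2.
Step 3: cheapest edge leaving the tree is 2–3 (4); add 3.
Step 4: cheapest edge leaving the tree is 1–4 (6); add 4.
The 3rd edge added is 2–3.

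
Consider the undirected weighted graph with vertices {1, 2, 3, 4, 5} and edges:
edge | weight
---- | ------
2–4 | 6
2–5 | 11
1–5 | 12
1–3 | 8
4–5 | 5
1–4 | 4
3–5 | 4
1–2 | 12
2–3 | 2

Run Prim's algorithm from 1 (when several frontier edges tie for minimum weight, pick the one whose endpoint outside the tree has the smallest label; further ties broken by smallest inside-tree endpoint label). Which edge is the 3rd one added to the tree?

Prim's algorithm from 1:
Step 1: cheapest edge leaving the tree is 1–4 (4); add 4.
Step 2: cheapest edge leaving the tree is 4–5 (5); add 5.
Step 3: cheapest edge leaving the tree is 3–5 (4); add 3.
Step 4: cheapest edge leaving the tree is 2–3 (2); add 2.
The 3rd edge added is 3–5.

3-5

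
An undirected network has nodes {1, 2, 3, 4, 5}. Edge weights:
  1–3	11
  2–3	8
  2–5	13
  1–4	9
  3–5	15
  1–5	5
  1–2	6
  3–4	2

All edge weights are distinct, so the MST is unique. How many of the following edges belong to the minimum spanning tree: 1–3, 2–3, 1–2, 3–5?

Sort edges by weight, then run Kruskal:
3–4 (2): add. Components now {1} {2} {3,4} {5}
1–5 (5): add. Components now {1,5} {2} {3,4}
1–2 (6): add. Components now {1,2,5} {3,4}
2–3 (8): add. Components now {1,2,3,4,5}
MST edge set: {3–4, 1–5, 1–2, 2–3}.
Of the listed edges, {2–3, 1–2} are in the MST → 2.

2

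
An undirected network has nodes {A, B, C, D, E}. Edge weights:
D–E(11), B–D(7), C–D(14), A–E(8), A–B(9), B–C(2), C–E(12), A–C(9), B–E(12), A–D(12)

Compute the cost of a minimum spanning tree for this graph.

Sort edges by weight, then run Kruskal:
B–C (2): add — endpoints in different components.
B–D (7): add — endpoints in different components.
A–E (8): add — endpoints in different components.
A–B (9): add — endpoints in different components.
MST edges: B–C, B–D, A–E, A–B; total weight 2+7+8+9 = 26.

26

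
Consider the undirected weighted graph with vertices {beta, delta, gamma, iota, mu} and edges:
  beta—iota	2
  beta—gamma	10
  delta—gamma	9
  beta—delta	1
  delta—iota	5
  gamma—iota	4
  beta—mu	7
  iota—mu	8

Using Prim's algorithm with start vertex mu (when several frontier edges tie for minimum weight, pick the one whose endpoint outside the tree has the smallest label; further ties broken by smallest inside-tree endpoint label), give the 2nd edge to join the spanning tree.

Grow the tree from mu using Prim:
Step 1: frontier [beta—mu 7, iota—mu 8] → take beta—mu (7); add beta.
Step 2: frontier [beta—delta 1, beta—iota 2, beta—gamma 10, iota—mu 8] → take beta—delta (1); add delta.
Step 3: frontier [beta—iota 2, beta—gamma 10, delta—iota 5, delta—gamma 9, iota—mu 8] → take beta—iota (2); add iota.
Step 4: frontier [beta—gamma 10, delta—gamma 9, gamma—iota 4] → take gamma—iota (4); add gamma.
The 2nd edge added is beta—delta.

beta-delta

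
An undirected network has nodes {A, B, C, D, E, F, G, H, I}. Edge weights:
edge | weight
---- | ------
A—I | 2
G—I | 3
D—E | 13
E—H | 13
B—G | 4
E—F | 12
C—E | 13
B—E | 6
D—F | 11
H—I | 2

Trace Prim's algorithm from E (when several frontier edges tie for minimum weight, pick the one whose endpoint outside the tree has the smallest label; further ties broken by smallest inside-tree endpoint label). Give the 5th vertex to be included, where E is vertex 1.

Prim's algorithm from E:
Step 1: cheapest edge leaving the tree is B—E (6); add B.
Step 2: cheapest edge leaving the tree is B—G (4); add G.
Step 3: cheapest edge leaving the tree is G—I (3); add I.
Step 4: cheapest edge leaving the tree is A—I (2); add A.
Step 5: cheapest edge leaving the tree is H—I (2); add H.
Step 6: cheapest edge leaving the tree is E—F (12); add F.
Step 7: cheapest edge leaving the tree is D—F (11); add D.
Step 8: cheapest edge leaving the tree is C—E (13); add C.
Vertex order: E, B, G, I, A, H, F, D, C. The 5th vertex is A.

A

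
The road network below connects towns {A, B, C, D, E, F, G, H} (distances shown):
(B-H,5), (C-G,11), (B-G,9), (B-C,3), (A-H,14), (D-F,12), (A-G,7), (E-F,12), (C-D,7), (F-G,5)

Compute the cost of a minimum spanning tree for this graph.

Kruskal: consider edges lightest-first.
B-C (3): add — endpoints in different components.
B-H (5): add — endpoints in different components.
F-G (5): add — endpoints in different components.
A-G (7): add — endpoints in different components.
C-D (7): add — endpoints in different components.
B-G (9): add — endpoints in different components.
C-G (11): skip — C and G already connected.
D-F (12): skip — D and F already connected.
E-F (12): add — endpoints in different components.
MST edges: B-C, B-H, F-G, A-G, C-D, B-G, E-F; total weight 3+5+5+7+7+9+12 = 48.

48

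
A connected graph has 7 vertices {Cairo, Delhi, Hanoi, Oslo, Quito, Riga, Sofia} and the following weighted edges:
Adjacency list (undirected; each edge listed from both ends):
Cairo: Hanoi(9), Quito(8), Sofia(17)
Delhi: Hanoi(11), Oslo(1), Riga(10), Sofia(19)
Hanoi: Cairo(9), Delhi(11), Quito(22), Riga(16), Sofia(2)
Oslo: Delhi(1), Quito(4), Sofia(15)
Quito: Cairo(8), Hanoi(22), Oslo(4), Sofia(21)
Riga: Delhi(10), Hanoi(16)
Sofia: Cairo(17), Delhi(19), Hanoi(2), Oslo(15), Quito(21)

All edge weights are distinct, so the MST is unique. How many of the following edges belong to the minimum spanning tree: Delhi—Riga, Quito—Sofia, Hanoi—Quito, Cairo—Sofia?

1

Kruskal: consider edges lightest-first.
Delhi—Oslo (1): add — endpoints in different components.
Hanoi—Sofia (2): add — endpoints in different components.
Oslo—Quito (4): add — endpoints in different components.
Cairo—Quito (8): add — endpoints in different components.
Cairo—Hanoi (9): add — endpoints in different components.
Delhi—Riga (10): add — endpoints in different components.
MST edge set: {Delhi—Oslo, Hanoi—Sofia, Oslo—Quito, Cairo—Quito, Cairo—Hanoi, Delhi—Riga}.
Of the listed edges, {Delhi—Riga} are in the MST → 1.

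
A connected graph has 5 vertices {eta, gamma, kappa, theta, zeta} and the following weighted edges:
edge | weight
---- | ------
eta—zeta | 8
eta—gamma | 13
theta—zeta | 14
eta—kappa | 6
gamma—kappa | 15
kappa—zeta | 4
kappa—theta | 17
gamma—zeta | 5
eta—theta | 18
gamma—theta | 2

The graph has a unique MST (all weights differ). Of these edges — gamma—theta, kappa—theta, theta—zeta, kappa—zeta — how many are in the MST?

Kruskal's algorithm — process edges by increasing weight (ties by edge label):
gamma—theta (2): add. Components now {gamma,theta} {kappa} {zeta} {eta}
kappa—zeta (4): add. Components now {gamma,theta} {kappa,zeta} {eta}
gamma—zeta (5): add. Components now {gamma,kappa,theta,zeta} {eta}
eta—kappa (6): add. Components now {eta,gamma,kappa,theta,zeta}
MST edge set: {gamma—theta, kappa—zeta, gamma—zeta, eta—kappa}.
Of the listed edges, {gamma—theta, kappa—zeta} are in the MST → 2.

2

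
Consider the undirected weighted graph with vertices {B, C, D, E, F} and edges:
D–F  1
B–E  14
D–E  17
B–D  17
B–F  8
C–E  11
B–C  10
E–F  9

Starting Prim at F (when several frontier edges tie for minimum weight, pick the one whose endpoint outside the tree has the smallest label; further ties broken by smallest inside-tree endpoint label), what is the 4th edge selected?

Grow the tree from F using Prim:
Step 1: frontier [D–F 1, B–F 8, E–F 9] → take D–F (1); add D.
Step 2: frontier [B–D 17, D–E 17, B–F 8, E–F 9] → take B–F (8); add B.
Step 3: frontier [B–C 10, B–E 14, D–E 17, E–F 9] → take E–F (9); add E.
Step 4: frontier [B–C 10, C–E 11] → take B–C (10); add C.
The 4th edge added is B–C.

B-C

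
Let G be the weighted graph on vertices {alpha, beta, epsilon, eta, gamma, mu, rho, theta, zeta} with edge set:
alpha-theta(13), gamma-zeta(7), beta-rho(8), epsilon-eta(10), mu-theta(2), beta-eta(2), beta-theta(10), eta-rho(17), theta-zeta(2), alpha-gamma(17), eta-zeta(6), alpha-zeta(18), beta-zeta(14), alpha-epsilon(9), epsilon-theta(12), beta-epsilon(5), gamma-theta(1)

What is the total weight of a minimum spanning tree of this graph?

35

Grow the tree from rho using Prim:
Step 1: cheapest edge leaving the tree is beta-rho (8); add beta.
Step 2: cheapest edge leaving the tree is beta-eta (2); add eta.
Step 3: cheapest edge leaving the tree is beta-epsilon (5); add epsilon.
Step 4: cheapest edge leaving the tree is eta-zeta (6); add zeta.
Step 5: cheapest edge leaving the tree is theta-zeta (2); add theta.
Step 6: cheapest edge leaving the tree is gamma-theta (1); add gamma.
Step 7: cheapest edge leaving the tree is mu-theta (2); add mu.
Step 8: cheapest edge leaving the tree is alpha-epsilon (9); add alpha.
MST edges: beta-rho, beta-eta, beta-epsilon, eta-zeta, theta-zeta, gamma-theta, mu-theta, alpha-epsilon; total weight 8+2+5+6+2+1+2+9 = 35.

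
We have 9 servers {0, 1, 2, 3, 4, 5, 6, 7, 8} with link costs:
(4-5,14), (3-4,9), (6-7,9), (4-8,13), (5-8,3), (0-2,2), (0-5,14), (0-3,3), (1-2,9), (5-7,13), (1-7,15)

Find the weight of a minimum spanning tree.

Kruskal's algorithm — process edges by increasing weight (ties by edge label):
0-2 (2): add — endpoints in different components.
0-3 (3): add — endpoints in different components.
5-8 (3): add — endpoints in different components.
1-2 (9): add — endpoints in different components.
3-4 (9): add — endpoints in different components.
6-7 (9): add — endpoints in different components.
4-8 (13): add — endpoints in different components.
5-7 (13): add — endpoints in different components.
MST edges: 0-2, 0-3, 5-8, 1-2, 3-4, 6-7, 4-8, 5-7; total weight 2+3+3+9+9+9+13+13 = 61.

61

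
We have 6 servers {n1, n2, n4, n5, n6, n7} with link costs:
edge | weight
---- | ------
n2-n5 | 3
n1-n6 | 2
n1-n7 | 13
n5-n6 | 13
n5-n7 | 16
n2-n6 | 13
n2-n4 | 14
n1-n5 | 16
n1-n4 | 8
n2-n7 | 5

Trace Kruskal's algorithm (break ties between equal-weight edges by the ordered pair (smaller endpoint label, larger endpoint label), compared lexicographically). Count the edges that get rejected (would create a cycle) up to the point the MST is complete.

0

Kruskal's algorithm — process edges by increasing weight (ties by edge label):
n1-n6 (2): add. Components now {n1,n6} {n4} {n2} {n7} {n5}
n2-n5 (3): add. Components now {n1,n6} {n4} {n2,n5} {n7}
n2-n7 (5): add. Components now {n1,n6} {n4} {n2,n5,n7}
n1-n4 (8): add. Components now {n1,n4,n6} {n2,n5,n7}
n1-n7 (13): add. Components now {n1,n2,n4,n5,n6,n7}
Edges rejected before the tree was complete: 0.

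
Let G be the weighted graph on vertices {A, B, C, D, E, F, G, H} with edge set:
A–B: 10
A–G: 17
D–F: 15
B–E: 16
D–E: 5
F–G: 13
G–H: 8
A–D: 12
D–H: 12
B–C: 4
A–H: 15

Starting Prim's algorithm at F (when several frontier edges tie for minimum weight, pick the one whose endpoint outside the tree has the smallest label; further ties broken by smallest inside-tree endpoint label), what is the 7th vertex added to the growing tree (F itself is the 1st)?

Prim's algorithm from F:
Step 1: cheapest edge leaving the tree is F–G (13); add G.
Step 2: cheapest edge leaving the tree is G–H (8); add H.
Step 3: cheapest edge leaving the tree is D–H (12); add D.
Step 4: cheapest edge leaving the tree is D–E (5); add E.
Step 5: cheapest edge leaving the tree is A–D (12); add A.
Step 6: cheapest edge leaving the tree is A–B (10); add B.
Step 7: cheapest edge leaving the tree is B–C (4); add C.
Vertex order: F, G, H, D, E, A, B, C. The 7th vertex is B.

B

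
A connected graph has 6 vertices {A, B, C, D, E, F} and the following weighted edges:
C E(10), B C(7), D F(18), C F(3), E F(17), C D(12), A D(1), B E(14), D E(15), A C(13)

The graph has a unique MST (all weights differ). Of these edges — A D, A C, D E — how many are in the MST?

Sort edges by weight, then run Kruskal:
A D (1): add — endpoints in different components.
C F (3): add — endpoints in different components.
B C (7): add — endpoints in different components.
C E (10): add — endpoints in different components.
C D (12): add — endpoints in different components.
MST edge set: {A D, C F, B C, C E, C D}.
Of the listed edges, {A D} are in the MST → 1.

1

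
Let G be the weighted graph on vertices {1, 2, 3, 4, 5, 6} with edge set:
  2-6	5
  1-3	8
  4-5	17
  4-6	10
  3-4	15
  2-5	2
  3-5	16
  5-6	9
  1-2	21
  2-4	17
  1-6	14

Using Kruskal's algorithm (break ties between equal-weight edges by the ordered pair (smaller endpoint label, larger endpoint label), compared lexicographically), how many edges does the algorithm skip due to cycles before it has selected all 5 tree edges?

Sort edges by weight, then run Kruskal:
2-5 (2): add — endpoints in different components.
2-6 (5): add — endpoints in different components.
1-3 (8): add — endpoints in different components.
5-6 (9): skip — 5 and 6 already connected.
4-6 (10): add — endpoints in different components.
1-6 (14): add — endpoints in different components.
Edges rejected before the tree was complete: 1.

1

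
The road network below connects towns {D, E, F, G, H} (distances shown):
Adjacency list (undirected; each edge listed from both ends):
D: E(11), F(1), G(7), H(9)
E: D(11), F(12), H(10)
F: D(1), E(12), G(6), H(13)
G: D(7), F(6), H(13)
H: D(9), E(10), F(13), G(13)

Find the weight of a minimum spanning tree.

26

Kruskal: consider edges lightest-first.
D–F (1): add — endpoints in different components.
F–G (6): add — endpoints in different components.
D–G (7): skip — D and G already connected.
D–H (9): add — endpoints in different components.
E–H (10): add — endpoints in different components.
MST edges: D–F, F–G, D–H, E–H; total weight 1+6+9+10 = 26.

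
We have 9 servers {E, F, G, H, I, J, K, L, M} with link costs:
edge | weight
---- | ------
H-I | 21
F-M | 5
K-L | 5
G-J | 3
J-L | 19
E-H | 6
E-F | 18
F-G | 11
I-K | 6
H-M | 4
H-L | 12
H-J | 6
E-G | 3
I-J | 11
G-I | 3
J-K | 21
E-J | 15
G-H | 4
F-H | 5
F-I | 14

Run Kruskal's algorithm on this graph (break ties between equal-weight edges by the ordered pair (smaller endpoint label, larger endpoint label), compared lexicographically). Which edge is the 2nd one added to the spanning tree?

G-I

Kruskal: consider edges lightest-first.
E-G (3): add — endpoints in different components.
G-I (3): add — endpoints in different components.
G-J (3): add — endpoints in different components.
G-H (4): add — endpoints in different components.
H-M (4): add — endpoints in different components.
F-H (5): add — endpoints in different components.
F-M (5): skip — F and M already connected.
K-L (5): add — endpoints in different components.
E-H (6): skip — E and H already connected.
H-J (6): skip — H and J already connected.
I-K (6): add — endpoints in different components.
The 2nd edge added is G-I.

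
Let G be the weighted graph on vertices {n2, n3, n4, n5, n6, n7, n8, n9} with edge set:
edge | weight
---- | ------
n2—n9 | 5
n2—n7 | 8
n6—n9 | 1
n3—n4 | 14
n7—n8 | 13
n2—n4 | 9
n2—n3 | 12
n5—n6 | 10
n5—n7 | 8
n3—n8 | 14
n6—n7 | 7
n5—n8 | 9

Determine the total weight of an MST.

Prim's algorithm from n7:
Step 1: cheapest edge leaving the tree is n6—n7 (7); add n6.
Step 2: cheapest edge leaving the tree is n6—n9 (1); add n9.
Step 3: cheapest edge leaving the tree is n2—n9 (5); add n2.
Step 4: cheapest edge leaving the tree is n5—n7 (8); add n5.
Step 5: cheapest edge leaving the tree is n2—n4 (9); add n4.
Step 6: cheapest edge leaving the tree is n5—n8 (9); add n8.
Step 7: cheapest edge leaving the tree is n2—n3 (12); add n3.
MST edges: n6—n7, n6—n9, n2—n9, n5—n7, n2—n4, n5—n8, n2—n3; total weight 7+1+5+8+9+9+12 = 51.

51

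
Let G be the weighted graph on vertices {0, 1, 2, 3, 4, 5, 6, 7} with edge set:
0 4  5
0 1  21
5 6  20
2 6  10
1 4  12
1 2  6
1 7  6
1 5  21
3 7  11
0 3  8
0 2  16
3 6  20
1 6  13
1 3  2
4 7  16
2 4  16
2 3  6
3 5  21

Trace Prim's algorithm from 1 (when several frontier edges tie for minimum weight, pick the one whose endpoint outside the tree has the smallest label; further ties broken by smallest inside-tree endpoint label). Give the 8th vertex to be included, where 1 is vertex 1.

Prim, starting at 1.
Step 1: cheapest edge leaving the tree is 1 3 (2); add 3.
Step 2: cheapest edge leaving the tree is 1 2 (6); add 2.
Step 3: cheapest edge leaving the tree is 1 7 (6); add 7.
Step 4: cheapest edge leaving the tree is 0 3 (8); add 0.
Step 5: cheapest edge leaving the tree is 0 4 (5); add 4.
Step 6: cheapest edge leaving the tree is 2 6 (10); add 6.
Step 7: cheapest edge leaving the tree is 5 6 (20); add 5.
Vertex order: 1, 3, 2, 7, 0, 4, 6, 5. The 8th vertex is 5.

5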